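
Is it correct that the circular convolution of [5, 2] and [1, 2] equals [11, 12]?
Recompute circular convolution of [5, 2] and [1, 2]: y[0] = 5×1 + 2×2 = 9; y[1] = 5×2 + 2×1 = 12 → [9, 12]. Compare to given [11, 12]: they differ at index 0: given 11, correct 9, so answer: No

No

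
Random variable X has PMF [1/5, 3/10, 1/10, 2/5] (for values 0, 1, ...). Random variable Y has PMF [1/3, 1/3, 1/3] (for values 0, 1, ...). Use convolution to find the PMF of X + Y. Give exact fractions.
P(X+Y=k) = Σ_i P(X=i)·P(Y=k-i) — a convolution of [1/5, 3/10, 1/10, 2/5] and [1/3, 1/3, 1/3]. P(X+Y=0) = (1/5)×(1/3) = 1/15; P(X+Y=1) = (1/5)×(1/3) + (3/10)×(1/3) = 1/15 + 1/10 = 1/6; P(X+Y=2) = (1/5)×(1/3) + (3/10)×(1/3) + (1/10)×(1/3) = 1/15 + 1/10 + 1/30 = 1/5; P(X+Y=3) = (3/10)×(1/3) + (1/10)×(1/3) + (2/5)×(1/3) = 1/10 + 1/30 + 2/15 = 4/15; P(X+Y=4) = (1/10)×(1/3) + (2/5)×(1/3) = 1/30 + 2/15 = 1/6; P(X+Y=5) = (2/5)×(1/3) = 2/15. PMF: [1/15, 1/6, 1/5, 4/15, 1/6, 2/15] (sums to 1 ✓)

[1/15, 1/6, 1/5, 4/15, 1/6, 2/15]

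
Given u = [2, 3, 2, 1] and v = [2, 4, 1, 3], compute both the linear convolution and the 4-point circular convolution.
Linear: y_lin[0] = 2×2 = 4; y_lin[1] = 2×4 + 3×2 = 14; y_lin[2] = 2×1 + 3×4 + 2×2 = 18; y_lin[3] = 2×3 + 3×1 + 2×4 + 1×2 = 19; y_lin[4] = 3×3 + 2×1 + 1×4 = 15; y_lin[5] = 2×3 + 1×1 = 7; y_lin[6] = 1×3 = 3 → [4, 14, 18, 19, 15, 7, 3]. Circular (length 4): y[0] = 2×2 + 3×3 + 2×1 + 1×4 = 19; y[1] = 2×4 + 3×2 + 2×3 + 1×1 = 21; y[2] = 2×1 + 3×4 + 2×2 + 1×3 = 21; y[3] = 2×3 + 3×1 + 2×4 + 1×2 = 19 → [19, 21, 21, 19]

Linear: [4, 14, 18, 19, 15, 7, 3], Circular: [19, 21, 21, 19]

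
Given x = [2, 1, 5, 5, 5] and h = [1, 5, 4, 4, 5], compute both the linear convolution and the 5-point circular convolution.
Linear: y_lin[0] = 2×1 = 2; y_lin[1] = 2×5 + 1×1 = 11; y_lin[2] = 2×4 + 1×5 + 5×1 = 18; y_lin[3] = 2×4 + 1×4 + 5×5 + 5×1 = 42; y_lin[4] = 2×5 + 1×4 + 5×4 + 5×5 + 5×1 = 64; y_lin[5] = 1×5 + 5×4 + 5×4 + 5×5 = 70; y_lin[6] = 5×5 + 5×4 + 5×4 = 65; y_lin[7] = 5×5 + 5×4 = 45; y_lin[8] = 5×5 = 25 → [2, 11, 18, 42, 64, 70, 65, 45, 25]. Circular (length 5): y[0] = 2×1 + 1×5 + 5×4 + 5×4 + 5×5 = 72; y[1] = 2×5 + 1×1 + 5×5 + 5×4 + 5×4 = 76; y[2] = 2×4 + 1×5 + 5×1 + 5×5 + 5×4 = 63; y[3] = 2×4 + 1×4 + 5×5 + 5×1 + 5×5 = 67; y[4] = 2×5 + 1×4 + 5×4 + 5×5 + 5×1 = 64 → [72, 76, 63, 67, 64]

Linear: [2, 11, 18, 42, 64, 70, 65, 45, 25], Circular: [72, 76, 63, 67, 64]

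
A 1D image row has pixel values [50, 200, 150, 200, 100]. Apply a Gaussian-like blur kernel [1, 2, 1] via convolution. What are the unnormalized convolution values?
Convolve image row [50, 200, 150, 200, 100] with kernel [1, 2, 1]: y[0] = 50×1 = 50; y[1] = 50×2 + 200×1 = 300; y[2] = 50×1 + 200×2 + 150×1 = 600; y[3] = 200×1 + 150×2 + 200×1 = 700; y[4] = 150×1 + 200×2 + 100×1 = 650; y[5] = 200×1 + 100×2 = 400; y[6] = 100×1 = 100 → [50, 300, 600, 700, 650, 400, 100]. Normalization factor = sum(kernel) = 4.

[50, 300, 600, 700, 650, 400, 100]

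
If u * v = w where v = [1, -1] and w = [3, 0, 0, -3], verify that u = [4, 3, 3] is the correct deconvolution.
Forward-compute [4, 3, 3] * [1, -1]: w[0] = 4×1 = 4; w[1] = 4×-1 + 3×1 = -1; w[2] = 3×-1 + 3×1 = 0; w[3] = 3×-1 = -3 → [4, -1, 0, -3]. Does not match given w = [3, 0, 0, -3].

Not verified. [4, 3, 3] * [1, -1] = [4, -1, 0, -3], which differs from [3, 0, 0, -3] at index 0.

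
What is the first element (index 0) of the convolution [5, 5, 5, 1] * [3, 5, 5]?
Use y[k] = Σ_i a[i]·b[k-i] at k=0. y[0] = 5×3 = 15

15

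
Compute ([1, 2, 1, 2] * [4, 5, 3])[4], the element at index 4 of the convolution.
Use y[k] = Σ_i a[i]·b[k-i] at k=4. y[4] = 1×3 + 2×5 = 13

13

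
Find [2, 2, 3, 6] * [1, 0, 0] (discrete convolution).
y[0] = 2×1 = 2; y[1] = 2×0 + 2×1 = 2; y[2] = 2×0 + 2×0 + 3×1 = 3; y[3] = 2×0 + 3×0 + 6×1 = 6; y[4] = 3×0 + 6×0 = 0; y[5] = 6×0 = 0

[2, 2, 3, 6, 0, 0]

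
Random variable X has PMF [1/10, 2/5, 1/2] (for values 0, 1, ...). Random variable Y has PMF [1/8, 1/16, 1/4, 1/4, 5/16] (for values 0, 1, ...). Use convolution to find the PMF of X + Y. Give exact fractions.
P(X+Y=k) = Σ_i P(X=i)·P(Y=k-i) — a convolution of [1/10, 2/5, 1/2] and [1/8, 1/16, 1/4, 1/4, 5/16]. P(X+Y=0) = (1/10)×(1/8) = 1/80; P(X+Y=1) = (1/10)×(1/16) + (2/5)×(1/8) = 1/160 + 1/20 = 9/160; P(X+Y=2) = (1/10)×(1/4) + (2/5)×(1/16) + (1/2)×(1/8) = 1/40 + 1/40 + 1/16 = 9/80; P(X+Y=3) = (1/10)×(1/4) + (2/5)×(1/4) + (1/2)×(1/16) = 1/40 + 1/10 + 1/32 = 5/32; P(X+Y=4) = (1/10)×(5/16) + (2/5)×(1/4) + (1/2)×(1/4) = 1/32 + 1/10 + 1/8 = 41/160; P(X+Y=5) = (2/5)×(5/16) + (1/2)×(1/4) = 1/8 + 1/8 = 1/4; P(X+Y=6) = (1/2)×(5/16) = 5/32. PMF: [1/80, 9/160, 9/80, 5/32, 41/160, 1/4, 5/32] (sums to 1 ✓)

[1/80, 9/160, 9/80, 5/32, 41/160, 1/4, 5/32]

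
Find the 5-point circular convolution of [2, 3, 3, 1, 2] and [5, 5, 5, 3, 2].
Use y[k] = Σ_j s[j]·t[(k-j) mod 5]. y[0] = 2×5 + 3×2 + 3×3 + 1×5 + 2×5 = 40; y[1] = 2×5 + 3×5 + 3×2 + 1×3 + 2×5 = 44; y[2] = 2×5 + 3×5 + 3×5 + 1×2 + 2×3 = 48; y[3] = 2×3 + 3×5 + 3×5 + 1×5 + 2×2 = 45; y[4] = 2×2 + 3×3 + 3×5 + 1×5 + 2×5 = 43. Result: [40, 44, 48, 45, 43]

[40, 44, 48, 45, 43]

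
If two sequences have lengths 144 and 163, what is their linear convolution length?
Linear/full convolution length: m + n - 1 = 144 + 163 - 1 = 306

306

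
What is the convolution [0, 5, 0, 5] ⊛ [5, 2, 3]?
y[0] = 0×5 = 0; y[1] = 0×2 + 5×5 = 25; y[2] = 0×3 + 5×2 + 0×5 = 10; y[3] = 5×3 + 0×2 + 5×5 = 40; y[4] = 0×3 + 5×2 = 10; y[5] = 5×3 = 15

[0, 25, 10, 40, 10, 15]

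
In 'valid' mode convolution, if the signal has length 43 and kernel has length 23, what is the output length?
'Valid' mode counts only positions where the kernel fully overlaps the signal: m - n + 1 = 43 - 23 + 1 = 21

21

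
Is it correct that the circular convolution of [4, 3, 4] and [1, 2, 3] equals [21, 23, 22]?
Recompute circular convolution of [4, 3, 4] and [1, 2, 3]: y[0] = 4×1 + 3×3 + 4×2 = 21; y[1] = 4×2 + 3×1 + 4×3 = 23; y[2] = 4×3 + 3×2 + 4×1 = 22 → [21, 23, 22]. Given [21, 23, 22] matches, so answer: Yes

Yes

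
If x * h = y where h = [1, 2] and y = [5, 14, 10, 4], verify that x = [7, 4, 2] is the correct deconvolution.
Forward-compute [7, 4, 2] * [1, 2]: y[0] = 7×1 = 7; y[1] = 7×2 + 4×1 = 18; y[2] = 4×2 + 2×1 = 10; y[3] = 2×2 = 4 → [7, 18, 10, 4]. Does not match given y = [5, 14, 10, 4].

Not verified. [7, 4, 2] * [1, 2] = [7, 18, 10, 4], which differs from [5, 14, 10, 4] at index 0.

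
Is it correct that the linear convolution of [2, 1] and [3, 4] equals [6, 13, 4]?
Recompute linear convolution of [2, 1] and [3, 4]: y[0] = 2×3 = 6; y[1] = 2×4 + 1×3 = 11; y[2] = 1×4 = 4 → [6, 11, 4]. Compare to given [6, 13, 4]: they differ at index 1: given 13, correct 11, so answer: No

No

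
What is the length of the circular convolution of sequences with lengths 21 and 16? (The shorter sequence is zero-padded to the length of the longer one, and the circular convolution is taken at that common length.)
Circular convolution (zero-padding the shorter input) has length max(m, n) = max(21, 16) = 21

21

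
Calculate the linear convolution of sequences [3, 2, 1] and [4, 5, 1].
y[0] = 3×4 = 12; y[1] = 3×5 + 2×4 = 23; y[2] = 3×1 + 2×5 + 1×4 = 17; y[3] = 2×1 + 1×5 = 7; y[4] = 1×1 = 1

[12, 23, 17, 7, 1]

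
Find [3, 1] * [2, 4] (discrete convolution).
y[0] = 3×2 = 6; y[1] = 3×4 + 1×2 = 14; y[2] = 1×4 = 4

[6, 14, 4]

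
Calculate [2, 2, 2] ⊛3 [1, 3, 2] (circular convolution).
Use y[k] = Σ_j x[j]·h[(k-j) mod 3]. y[0] = 2×1 + 2×2 + 2×3 = 12; y[1] = 2×3 + 2×1 + 2×2 = 12; y[2] = 2×2 + 2×3 + 2×1 = 12. Result: [12, 12, 12]

[12, 12, 12]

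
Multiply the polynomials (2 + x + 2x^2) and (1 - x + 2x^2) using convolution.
Ascending coefficients: a = [2, 1, 2], b = [1, -1, 2]. c[0] = 2×1 = 2; c[1] = 2×-1 + 1×1 = -1; c[2] = 2×2 + 1×-1 + 2×1 = 5; c[3] = 1×2 + 2×-1 = 0; c[4] = 2×2 = 4. Result coefficients: [2, -1, 5, 0, 4] → 2 - x + 5x^2 + 4x^4

2 - x + 5x^2 + 4x^4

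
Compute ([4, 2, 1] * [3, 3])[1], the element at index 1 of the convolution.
Use y[k] = Σ_i a[i]·b[k-i] at k=1. y[1] = 4×3 + 2×3 = 18

18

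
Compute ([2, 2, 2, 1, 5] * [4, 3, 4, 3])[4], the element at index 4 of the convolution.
Use y[k] = Σ_i a[i]·b[k-i] at k=4. y[4] = 2×3 + 2×4 + 1×3 + 5×4 = 37

37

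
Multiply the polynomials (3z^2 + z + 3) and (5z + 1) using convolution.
Ascending coefficients: a = [3, 1, 3], b = [1, 5]. c[0] = 3×1 = 3; c[1] = 3×5 + 1×1 = 16; c[2] = 1×5 + 3×1 = 8; c[3] = 3×5 = 15. Result coefficients: [3, 16, 8, 15] → 15z^3 + 8z^2 + 16z + 3

15z^3 + 8z^2 + 16z + 3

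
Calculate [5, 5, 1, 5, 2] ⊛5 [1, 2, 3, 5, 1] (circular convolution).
Use y[k] = Σ_j s[j]·t[(k-j) mod 5]. y[0] = 5×1 + 5×1 + 1×5 + 5×3 + 2×2 = 34; y[1] = 5×2 + 5×1 + 1×1 + 5×5 + 2×3 = 47; y[2] = 5×3 + 5×2 + 1×1 + 5×1 + 2×5 = 41; y[3] = 5×5 + 5×3 + 1×2 + 5×1 + 2×1 = 49; y[4] = 5×1 + 5×5 + 1×3 + 5×2 + 2×1 = 45. Result: [34, 47, 41, 49, 45]

[34, 47, 41, 49, 45]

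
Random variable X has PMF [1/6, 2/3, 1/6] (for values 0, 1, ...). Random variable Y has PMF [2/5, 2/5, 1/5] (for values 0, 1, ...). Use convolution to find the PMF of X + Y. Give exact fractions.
P(X+Y=k) = Σ_i P(X=i)·P(Y=k-i) — a convolution of [1/6, 2/3, 1/6] and [2/5, 2/5, 1/5]. P(X+Y=0) = (1/6)×(2/5) = 1/15; P(X+Y=1) = (1/6)×(2/5) + (2/3)×(2/5) = 1/15 + 4/15 = 1/3; P(X+Y=2) = (1/6)×(1/5) + (2/3)×(2/5) + (1/6)×(2/5) = 1/30 + 4/15 + 1/15 = 11/30; P(X+Y=3) = (2/3)×(1/5) + (1/6)×(2/5) = 2/15 + 1/15 = 1/5; P(X+Y=4) = (1/6)×(1/5) = 1/30. PMF: [1/15, 1/3, 11/30, 1/5, 1/30] (sums to 1 ✓)

[1/15, 1/3, 11/30, 1/5, 1/30]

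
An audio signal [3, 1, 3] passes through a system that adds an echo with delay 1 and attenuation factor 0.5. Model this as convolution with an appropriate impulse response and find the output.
Direct-path + delayed-attenuated-path model → impulse response h = [1, 0.5] (1 at lag 0, 0.5 at lag 1). Output y[n] = x[n] + 0.5·x[n - 1] (with x[n] = 0 outside 0..2): y[0] = 3 + 0.5×0 = 3; y[1] = 1 + 0.5×3 = 2.5; y[2] = 3 + 0.5×1 = 3.5; y[3] = 0 + 0.5×3 = 1.5. So y = [3, 2.5, 3.5, 1.5]

[3, 2.5, 3.5, 1.5]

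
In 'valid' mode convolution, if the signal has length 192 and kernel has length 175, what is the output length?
'Valid' mode counts only positions where the kernel fully overlaps the signal: m - n + 1 = 192 - 175 + 1 = 18

18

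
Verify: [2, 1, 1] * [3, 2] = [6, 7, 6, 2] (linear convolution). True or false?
Recompute linear convolution of [2, 1, 1] and [3, 2]: y[0] = 2×3 = 6; y[1] = 2×2 + 1×3 = 7; y[2] = 1×2 + 1×3 = 5; y[3] = 1×2 = 2 → [6, 7, 5, 2]. Compare to given [6, 7, 6, 2]: they differ at index 2: given 6, correct 5, so answer: No

No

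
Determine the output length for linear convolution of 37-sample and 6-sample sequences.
Linear/full convolution length: m + n - 1 = 37 + 6 - 1 = 42

42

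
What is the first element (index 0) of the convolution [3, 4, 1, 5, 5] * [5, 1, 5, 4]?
Use y[k] = Σ_i a[i]·b[k-i] at k=0. y[0] = 3×5 = 15

15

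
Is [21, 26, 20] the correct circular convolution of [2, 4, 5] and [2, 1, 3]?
Recompute circular convolution of [2, 4, 5] and [2, 1, 3]: y[0] = 2×2 + 4×3 + 5×1 = 21; y[1] = 2×1 + 4×2 + 5×3 = 25; y[2] = 2×3 + 4×1 + 5×2 = 20 → [21, 25, 20]. Compare to given [21, 26, 20]: they differ at index 1: given 26, correct 25, so answer: No

No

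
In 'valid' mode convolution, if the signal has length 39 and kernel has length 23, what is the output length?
'Valid' mode counts only positions where the kernel fully overlaps the signal: m - n + 1 = 39 - 23 + 1 = 17

17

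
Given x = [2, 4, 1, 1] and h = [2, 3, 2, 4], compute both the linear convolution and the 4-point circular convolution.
Linear: y_lin[0] = 2×2 = 4; y_lin[1] = 2×3 + 4×2 = 14; y_lin[2] = 2×2 + 4×3 + 1×2 = 18; y_lin[3] = 2×4 + 4×2 + 1×3 + 1×2 = 21; y_lin[4] = 4×4 + 1×2 + 1×3 = 21; y_lin[5] = 1×4 + 1×2 = 6; y_lin[6] = 1×4 = 4 → [4, 14, 18, 21, 21, 6, 4]. Circular (length 4): y[0] = 2×2 + 4×4 + 1×2 + 1×3 = 25; y[1] = 2×3 + 4×2 + 1×4 + 1×2 = 20; y[2] = 2×2 + 4×3 + 1×2 + 1×4 = 22; y[3] = 2×4 + 4×2 + 1×3 + 1×2 = 21 → [25, 20, 22, 21]

Linear: [4, 14, 18, 21, 21, 6, 4], Circular: [25, 20, 22, 21]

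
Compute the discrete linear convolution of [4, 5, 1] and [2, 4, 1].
y[0] = 4×2 = 8; y[1] = 4×4 + 5×2 = 26; y[2] = 4×1 + 5×4 + 1×2 = 26; y[3] = 5×1 + 1×4 = 9; y[4] = 1×1 = 1

[8, 26, 26, 9, 1]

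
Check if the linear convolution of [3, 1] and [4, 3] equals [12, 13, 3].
Recompute linear convolution of [3, 1] and [4, 3]: y[0] = 3×4 = 12; y[1] = 3×3 + 1×4 = 13; y[2] = 1×3 = 3 → [12, 13, 3]. Given [12, 13, 3] matches, so answer: Yes

Yes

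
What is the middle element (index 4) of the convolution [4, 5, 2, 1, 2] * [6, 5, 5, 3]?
Use y[k] = Σ_i a[i]·b[k-i] at k=4. y[4] = 5×3 + 2×5 + 1×5 + 2×6 = 42

42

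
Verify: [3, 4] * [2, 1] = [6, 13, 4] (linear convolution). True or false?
Recompute linear convolution of [3, 4] and [2, 1]: y[0] = 3×2 = 6; y[1] = 3×1 + 4×2 = 11; y[2] = 4×1 = 4 → [6, 11, 4]. Compare to given [6, 13, 4]: they differ at index 1: given 13, correct 11, so answer: No

No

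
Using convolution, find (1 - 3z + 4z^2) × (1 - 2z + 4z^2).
Ascending coefficients: a = [1, -3, 4], b = [1, -2, 4]. c[0] = 1×1 = 1; c[1] = 1×-2 + -3×1 = -5; c[2] = 1×4 + -3×-2 + 4×1 = 14; c[3] = -3×4 + 4×-2 = -20; c[4] = 4×4 = 16. Result coefficients: [1, -5, 14, -20, 16] → 1 - 5z + 14z^2 - 20z^3 + 16z^4

1 - 5z + 14z^2 - 20z^3 + 16z^4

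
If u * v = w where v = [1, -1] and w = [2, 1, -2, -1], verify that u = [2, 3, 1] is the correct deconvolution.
Forward-compute [2, 3, 1] * [1, -1]: w[0] = 2×1 = 2; w[1] = 2×-1 + 3×1 = 1; w[2] = 3×-1 + 1×1 = -2; w[3] = 1×-1 = -1 → [2, 1, -2, -1]. Matches given w = [2, 1, -2, -1], so verified.

Verified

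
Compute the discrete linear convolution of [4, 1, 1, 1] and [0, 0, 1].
y[0] = 4×0 = 0; y[1] = 4×0 + 1×0 = 0; y[2] = 4×1 + 1×0 + 1×0 = 4; y[3] = 1×1 + 1×0 + 1×0 = 1; y[4] = 1×1 + 1×0 = 1; y[5] = 1×1 = 1

[0, 0, 4, 1, 1, 1]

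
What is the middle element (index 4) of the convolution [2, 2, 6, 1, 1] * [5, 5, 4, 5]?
Use y[k] = Σ_i a[i]·b[k-i] at k=4. y[4] = 2×5 + 6×4 + 1×5 + 1×5 = 44

44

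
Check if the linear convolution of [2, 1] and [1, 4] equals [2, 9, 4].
Recompute linear convolution of [2, 1] and [1, 4]: y[0] = 2×1 = 2; y[1] = 2×4 + 1×1 = 9; y[2] = 1×4 = 4 → [2, 9, 4]. Given [2, 9, 4] matches, so answer: Yes

Yes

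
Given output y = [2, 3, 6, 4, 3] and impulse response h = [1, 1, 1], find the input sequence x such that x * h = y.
Deconvolve y=[2, 3, 6, 4, 3] by h=[1, 1, 1]. Since h[0]=1, solve forward: x[0] = y[0] / 1 = 2; x[1] = (y[1] - 2×1) / 1 = 1; x[2] = (y[2] - 1×1 - 2×1) / 1 = 3. So x = [2, 1, 3]. Check by forward convolution: y[0] = 2×1 = 2; y[1] = 2×1 + 1×1 = 3; y[2] = 2×1 + 1×1 + 3×1 = 6; y[3] = 1×1 + 3×1 = 4; y[4] = 3×1 = 3

[2, 1, 3]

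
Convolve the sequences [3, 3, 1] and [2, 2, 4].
y[0] = 3×2 = 6; y[1] = 3×2 + 3×2 = 12; y[2] = 3×4 + 3×2 + 1×2 = 20; y[3] = 3×4 + 1×2 = 14; y[4] = 1×4 = 4

[6, 12, 20, 14, 4]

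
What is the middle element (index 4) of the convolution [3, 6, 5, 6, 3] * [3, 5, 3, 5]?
Use y[k] = Σ_i a[i]·b[k-i] at k=4. y[4] = 6×5 + 5×3 + 6×5 + 3×3 = 84

84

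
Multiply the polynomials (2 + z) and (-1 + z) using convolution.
Ascending coefficients: a = [2, 1], b = [-1, 1]. c[0] = 2×-1 = -2; c[1] = 2×1 + 1×-1 = 1; c[2] = 1×1 = 1. Result coefficients: [-2, 1, 1] → -2 + z + z^2

-2 + z + z^2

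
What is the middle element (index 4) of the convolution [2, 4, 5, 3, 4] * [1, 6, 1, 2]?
Use y[k] = Σ_i a[i]·b[k-i] at k=4. y[4] = 4×2 + 5×1 + 3×6 + 4×1 = 35

35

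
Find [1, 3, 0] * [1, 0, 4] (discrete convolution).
y[0] = 1×1 = 1; y[1] = 1×0 + 3×1 = 3; y[2] = 1×4 + 3×0 + 0×1 = 4; y[3] = 3×4 + 0×0 = 12; y[4] = 0×4 = 0

[1, 3, 4, 12, 0]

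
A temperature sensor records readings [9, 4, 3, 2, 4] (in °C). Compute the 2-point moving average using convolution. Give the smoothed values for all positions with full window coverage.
2-point moving average kernel = [1, 1]. Apply in 'valid' mode (full window coverage): avg[0] = (9 + 4) / 2 = 6.5; avg[1] = (4 + 3) / 2 = 3.5; avg[2] = (3 + 2) / 2 = 2.5; avg[3] = (2 + 4) / 2 = 3.0. Smoothed values: [6.5, 3.5, 2.5, 3.0]

[6.5, 3.5, 2.5, 3.0]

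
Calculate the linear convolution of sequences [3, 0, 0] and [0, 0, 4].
y[0] = 3×0 = 0; y[1] = 3×0 + 0×0 = 0; y[2] = 3×4 + 0×0 + 0×0 = 12; y[3] = 0×4 + 0×0 = 0; y[4] = 0×4 = 0

[0, 0, 12, 0, 0]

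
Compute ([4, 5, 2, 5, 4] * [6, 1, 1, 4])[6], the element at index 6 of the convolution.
Use y[k] = Σ_i a[i]·b[k-i] at k=6. y[6] = 5×4 + 4×1 = 24

24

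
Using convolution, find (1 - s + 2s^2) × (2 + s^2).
Ascending coefficients: a = [1, -1, 2], b = [2, 0, 1]. c[0] = 1×2 = 2; c[1] = 1×0 + -1×2 = -2; c[2] = 1×1 + -1×0 + 2×2 = 5; c[3] = -1×1 + 2×0 = -1; c[4] = 2×1 = 2. Result coefficients: [2, -2, 5, -1, 2] → 2 - 2s + 5s^2 - s^3 + 2s^4

2 - 2s + 5s^2 - s^3 + 2s^4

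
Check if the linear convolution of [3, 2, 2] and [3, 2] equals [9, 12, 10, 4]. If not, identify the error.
Recompute linear convolution of [3, 2, 2] and [3, 2]: y[0] = 3×3 = 9; y[1] = 3×2 + 2×3 = 12; y[2] = 2×2 + 2×3 = 10; y[3] = 2×2 = 4 → [9, 12, 10, 4]. Given [9, 12, 10, 4] matches, so answer: Yes

Yes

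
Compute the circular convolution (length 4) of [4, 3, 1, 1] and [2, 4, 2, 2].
Use y[k] = Σ_j s[j]·t[(k-j) mod 4]. y[0] = 4×2 + 3×2 + 1×2 + 1×4 = 20; y[1] = 4×4 + 3×2 + 1×2 + 1×2 = 26; y[2] = 4×2 + 3×4 + 1×2 + 1×2 = 24; y[3] = 4×2 + 3×2 + 1×4 + 1×2 = 20. Result: [20, 26, 24, 20]

[20, 26, 24, 20]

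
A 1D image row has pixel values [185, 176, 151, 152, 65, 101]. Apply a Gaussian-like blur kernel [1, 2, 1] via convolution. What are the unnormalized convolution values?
Convolve image row [185, 176, 151, 152, 65, 101] with kernel [1, 2, 1]: y[0] = 185×1 = 185; y[1] = 185×2 + 176×1 = 546; y[2] = 185×1 + 176×2 + 151×1 = 688; y[3] = 176×1 + 151×2 + 152×1 = 630; y[4] = 151×1 + 152×2 + 65×1 = 520; y[5] = 152×1 + 65×2 + 101×1 = 383; y[6] = 65×1 + 101×2 = 267; y[7] = 101×1 = 101 → [185, 546, 688, 630, 520, 383, 267, 101]. Normalization factor = sum(kernel) = 4.

[185, 546, 688, 630, 520, 383, 267, 101]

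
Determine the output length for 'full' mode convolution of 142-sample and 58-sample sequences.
Linear/full convolution length: m + n - 1 = 142 + 58 - 1 = 199

199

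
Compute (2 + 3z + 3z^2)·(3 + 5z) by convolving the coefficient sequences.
Ascending coefficients: a = [2, 3, 3], b = [3, 5]. c[0] = 2×3 = 6; c[1] = 2×5 + 3×3 = 19; c[2] = 3×5 + 3×3 = 24; c[3] = 3×5 = 15. Result coefficients: [6, 19, 24, 15] → 6 + 19z + 24z^2 + 15z^3

6 + 19z + 24z^2 + 15z^3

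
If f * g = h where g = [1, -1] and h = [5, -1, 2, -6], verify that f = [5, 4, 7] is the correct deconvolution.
Forward-compute [5, 4, 7] * [1, -1]: h[0] = 5×1 = 5; h[1] = 5×-1 + 4×1 = -1; h[2] = 4×-1 + 7×1 = 3; h[3] = 7×-1 = -7 → [5, -1, 3, -7]. Does not match given h = [5, -1, 2, -6].

Not verified. [5, 4, 7] * [1, -1] = [5, -1, 3, -7], which differs from [5, -1, 2, -6] at index 2.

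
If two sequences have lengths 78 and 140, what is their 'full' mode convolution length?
Linear/full convolution length: m + n - 1 = 78 + 140 - 1 = 217

217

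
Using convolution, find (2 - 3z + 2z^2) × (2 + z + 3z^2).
Ascending coefficients: a = [2, -3, 2], b = [2, 1, 3]. c[0] = 2×2 = 4; c[1] = 2×1 + -3×2 = -4; c[2] = 2×3 + -3×1 + 2×2 = 7; c[3] = -3×3 + 2×1 = -7; c[4] = 2×3 = 6. Result coefficients: [4, -4, 7, -7, 6] → 4 - 4z + 7z^2 - 7z^3 + 6z^4

4 - 4z + 7z^2 - 7z^3 + 6z^4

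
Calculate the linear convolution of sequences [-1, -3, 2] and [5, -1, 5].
y[0] = -1×5 = -5; y[1] = -1×-1 + -3×5 = -14; y[2] = -1×5 + -3×-1 + 2×5 = 8; y[3] = -3×5 + 2×-1 = -17; y[4] = 2×5 = 10

[-5, -14, 8, -17, 10]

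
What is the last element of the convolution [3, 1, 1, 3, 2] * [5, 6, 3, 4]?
Use y[k] = Σ_i a[i]·b[k-i] at k=7. y[7] = 2×4 = 8

8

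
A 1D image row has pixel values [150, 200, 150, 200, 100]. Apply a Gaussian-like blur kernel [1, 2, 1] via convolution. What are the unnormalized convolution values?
Convolve image row [150, 200, 150, 200, 100] with kernel [1, 2, 1]: y[0] = 150×1 = 150; y[1] = 150×2 + 200×1 = 500; y[2] = 150×1 + 200×2 + 150×1 = 700; y[3] = 200×1 + 150×2 + 200×1 = 700; y[4] = 150×1 + 200×2 + 100×1 = 650; y[5] = 200×1 + 100×2 = 400; y[6] = 100×1 = 100 → [150, 500, 700, 700, 650, 400, 100]. Normalization factor = sum(kernel) = 4.

[150, 500, 700, 700, 650, 400, 100]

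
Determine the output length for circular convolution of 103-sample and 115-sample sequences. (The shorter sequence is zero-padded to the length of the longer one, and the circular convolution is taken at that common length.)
Circular convolution (zero-padding the shorter input) has length max(m, n) = max(103, 115) = 115

115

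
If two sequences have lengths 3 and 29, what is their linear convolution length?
Linear/full convolution length: m + n - 1 = 3 + 29 - 1 = 31

31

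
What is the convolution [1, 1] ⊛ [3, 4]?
y[0] = 1×3 = 3; y[1] = 1×4 + 1×3 = 7; y[2] = 1×4 = 4

[3, 7, 4]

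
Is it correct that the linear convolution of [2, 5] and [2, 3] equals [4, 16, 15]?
Recompute linear convolution of [2, 5] and [2, 3]: y[0] = 2×2 = 4; y[1] = 2×3 + 5×2 = 16; y[2] = 5×3 = 15 → [4, 16, 15]. Given [4, 16, 15] matches, so answer: Yes

Yes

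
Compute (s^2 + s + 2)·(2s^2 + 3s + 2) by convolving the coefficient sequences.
Ascending coefficients: a = [2, 1, 1], b = [2, 3, 2]. c[0] = 2×2 = 4; c[1] = 2×3 + 1×2 = 8; c[2] = 2×2 + 1×3 + 1×2 = 9; c[3] = 1×2 + 1×3 = 5; c[4] = 1×2 = 2. Result coefficients: [4, 8, 9, 5, 2] → 2s^4 + 5s^3 + 9s^2 + 8s + 4

2s^4 + 5s^3 + 9s^2 + 8s + 4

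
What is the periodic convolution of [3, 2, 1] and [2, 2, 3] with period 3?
Use y[k] = Σ_j s[j]·t[(k-j) mod 3]. y[0] = 3×2 + 2×3 + 1×2 = 14; y[1] = 3×2 + 2×2 + 1×3 = 13; y[2] = 3×3 + 2×2 + 1×2 = 15. Result: [14, 13, 15]

[14, 13, 15]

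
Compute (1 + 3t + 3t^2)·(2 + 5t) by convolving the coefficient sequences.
Ascending coefficients: a = [1, 3, 3], b = [2, 5]. c[0] = 1×2 = 2; c[1] = 1×5 + 3×2 = 11; c[2] = 3×5 + 3×2 = 21; c[3] = 3×5 = 15. Result coefficients: [2, 11, 21, 15] → 2 + 11t + 21t^2 + 15t^3

2 + 11t + 21t^2 + 15t^3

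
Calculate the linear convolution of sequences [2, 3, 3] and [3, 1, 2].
y[0] = 2×3 = 6; y[1] = 2×1 + 3×3 = 11; y[2] = 2×2 + 3×1 + 3×3 = 16; y[3] = 3×2 + 3×1 = 9; y[4] = 3×2 = 6

[6, 11, 16, 9, 6]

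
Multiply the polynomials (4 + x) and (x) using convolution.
Ascending coefficients: a = [4, 1], b = [0, 1]. c[0] = 4×0 = 0; c[1] = 4×1 + 1×0 = 4; c[2] = 1×1 = 1. Result coefficients: [0, 4, 1] → 4x + x^2

4x + x^2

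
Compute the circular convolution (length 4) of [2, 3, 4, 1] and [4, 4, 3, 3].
Use y[k] = Σ_j x[j]·h[(k-j) mod 4]. y[0] = 2×4 + 3×3 + 4×3 + 1×4 = 33; y[1] = 2×4 + 3×4 + 4×3 + 1×3 = 35; y[2] = 2×3 + 3×4 + 4×4 + 1×3 = 37; y[3] = 2×3 + 3×3 + 4×4 + 1×4 = 35. Result: [33, 35, 37, 35]

[33, 35, 37, 35]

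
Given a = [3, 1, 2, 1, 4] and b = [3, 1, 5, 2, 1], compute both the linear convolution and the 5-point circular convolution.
Linear: y_lin[0] = 3×3 = 9; y_lin[1] = 3×1 + 1×3 = 6; y_lin[2] = 3×5 + 1×1 + 2×3 = 22; y_lin[3] = 3×2 + 1×5 + 2×1 + 1×3 = 16; y_lin[4] = 3×1 + 1×2 + 2×5 + 1×1 + 4×3 = 28; y_lin[5] = 1×1 + 2×2 + 1×5 + 4×1 = 14; y_lin[6] = 2×1 + 1×2 + 4×5 = 24; y_lin[7] = 1×1 + 4×2 = 9; y_lin[8] = 4×1 = 4 → [9, 6, 22, 16, 28, 14, 24, 9, 4]. Circular (length 5): y[0] = 3×3 + 1×1 + 2×2 + 1×5 + 4×1 = 23; y[1] = 3×1 + 1×3 + 2×1 + 1×2 + 4×5 = 30; y[2] = 3×5 + 1×1 + 2×3 + 1×1 + 4×2 = 31; y[3] = 3×2 + 1×5 + 2×1 + 1×3 + 4×1 = 20; y[4] = 3×1 + 1×2 + 2×5 + 1×1 + 4×3 = 28 → [23, 30, 31, 20, 28]

Linear: [9, 6, 22, 16, 28, 14, 24, 9, 4], Circular: [23, 30, 31, 20, 28]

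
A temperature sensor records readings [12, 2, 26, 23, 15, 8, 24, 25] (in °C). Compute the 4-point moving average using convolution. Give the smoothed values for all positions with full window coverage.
4-point moving average kernel = [1, 1, 1, 1]. Apply in 'valid' mode (full window coverage): avg[0] = (12 + 2 + 26 + 23) / 4 = 15.75; avg[1] = (2 + 26 + 23 + 15) / 4 = 16.5; avg[2] = (26 + 23 + 15 + 8) / 4 = 18.0; avg[3] = (23 + 15 + 8 + 24) / 4 = 17.5; avg[4] = (15 + 8 + 24 + 25) / 4 = 18.0. Smoothed values: [15.75, 16.5, 18.0, 17.5, 18.0]

[15.75, 16.5, 18.0, 17.5, 18.0]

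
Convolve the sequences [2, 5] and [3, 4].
y[0] = 2×3 = 6; y[1] = 2×4 + 5×3 = 23; y[2] = 5×4 = 20

[6, 23, 20]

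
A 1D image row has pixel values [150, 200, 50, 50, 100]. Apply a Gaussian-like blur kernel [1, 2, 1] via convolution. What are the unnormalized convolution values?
Convolve image row [150, 200, 50, 50, 100] with kernel [1, 2, 1]: y[0] = 150×1 = 150; y[1] = 150×2 + 200×1 = 500; y[2] = 150×1 + 200×2 + 50×1 = 600; y[3] = 200×1 + 50×2 + 50×1 = 350; y[4] = 50×1 + 50×2 + 100×1 = 250; y[5] = 50×1 + 100×2 = 250; y[6] = 100×1 = 100 → [150, 500, 600, 350, 250, 250, 100]. Normalization factor = sum(kernel) = 4.

[150, 500, 600, 350, 250, 250, 100]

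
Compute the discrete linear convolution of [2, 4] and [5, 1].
y[0] = 2×5 = 10; y[1] = 2×1 + 4×5 = 22; y[2] = 4×1 = 4

[10, 22, 4]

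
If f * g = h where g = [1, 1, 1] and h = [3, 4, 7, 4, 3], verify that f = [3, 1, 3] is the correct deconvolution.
Forward-compute [3, 1, 3] * [1, 1, 1]: h[0] = 3×1 = 3; h[1] = 3×1 + 1×1 = 4; h[2] = 3×1 + 1×1 + 3×1 = 7; h[3] = 1×1 + 3×1 = 4; h[4] = 3×1 = 3 → [3, 4, 7, 4, 3]. Matches given h = [3, 4, 7, 4, 3], so verified.

Verified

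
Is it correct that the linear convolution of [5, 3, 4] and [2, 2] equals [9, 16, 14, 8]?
Recompute linear convolution of [5, 3, 4] and [2, 2]: y[0] = 5×2 = 10; y[1] = 5×2 + 3×2 = 16; y[2] = 3×2 + 4×2 = 14; y[3] = 4×2 = 8 → [10, 16, 14, 8]. Compare to given [9, 16, 14, 8]: they differ at index 0: given 9, correct 10, so answer: No

No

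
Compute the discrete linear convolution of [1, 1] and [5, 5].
y[0] = 1×5 = 5; y[1] = 1×5 + 1×5 = 10; y[2] = 1×5 = 5

[5, 10, 5]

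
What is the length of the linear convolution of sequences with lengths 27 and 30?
Linear/full convolution length: m + n - 1 = 27 + 30 - 1 = 56

56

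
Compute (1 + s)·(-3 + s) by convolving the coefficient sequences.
Ascending coefficients: a = [1, 1], b = [-3, 1]. c[0] = 1×-3 = -3; c[1] = 1×1 + 1×-3 = -2; c[2] = 1×1 = 1. Result coefficients: [-3, -2, 1] → -3 - 2s + s^2

-3 - 2s + s^2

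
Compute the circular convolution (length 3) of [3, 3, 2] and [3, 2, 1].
Use y[k] = Σ_j x[j]·h[(k-j) mod 3]. y[0] = 3×3 + 3×1 + 2×2 = 16; y[1] = 3×2 + 3×3 + 2×1 = 17; y[2] = 3×1 + 3×2 + 2×3 = 15. Result: [16, 17, 15]

[16, 17, 15]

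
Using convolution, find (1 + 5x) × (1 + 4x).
Ascending coefficients: a = [1, 5], b = [1, 4]. c[0] = 1×1 = 1; c[1] = 1×4 + 5×1 = 9; c[2] = 5×4 = 20. Result coefficients: [1, 9, 20] → 1 + 9x + 20x^2

1 + 9x + 20x^2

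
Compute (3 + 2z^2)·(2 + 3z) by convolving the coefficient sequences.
Ascending coefficients: a = [3, 0, 2], b = [2, 3]. c[0] = 3×2 = 6; c[1] = 3×3 + 0×2 = 9; c[2] = 0×3 + 2×2 = 4; c[3] = 2×3 = 6. Result coefficients: [6, 9, 4, 6] → 6 + 9z + 4z^2 + 6z^3

6 + 9z + 4z^2 + 6z^3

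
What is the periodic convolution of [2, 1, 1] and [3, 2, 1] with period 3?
Use y[k] = Σ_j f[j]·g[(k-j) mod 3]. y[0] = 2×3 + 1×1 + 1×2 = 9; y[1] = 2×2 + 1×3 + 1×1 = 8; y[2] = 2×1 + 1×2 + 1×3 = 7. Result: [9, 8, 7]

[9, 8, 7]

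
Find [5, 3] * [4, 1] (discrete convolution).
y[0] = 5×4 = 20; y[1] = 5×1 + 3×4 = 17; y[2] = 3×1 = 3

[20, 17, 3]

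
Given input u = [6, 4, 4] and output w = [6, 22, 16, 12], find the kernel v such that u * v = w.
Output length 4 = len(u) + len(v) - 1 ⇒ len(v) = 2. Solve v forward using v[k] = (w[k] - Σ_{i≥1} u[i]·v[k-i]) / u[0]: v[0] = w[0] / u[0] = 6 / 6 = 1; v[1] = (w[1] - 4×1) / u[0] = (22 - 4×1) / 6 = 3. So v = [1, 3]. Forward-check [6, 4, 4] * [1, 3]: w[0] = 6×1 = 6; w[1] = 6×3 + 4×1 = 22; w[2] = 4×3 + 4×1 = 16; w[3] = 4×3 = 12 → [6, 22, 16, 12] ✓

[1, 3]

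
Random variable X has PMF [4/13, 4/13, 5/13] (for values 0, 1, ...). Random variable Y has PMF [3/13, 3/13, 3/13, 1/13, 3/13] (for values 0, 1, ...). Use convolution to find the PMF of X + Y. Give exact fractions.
P(X+Y=k) = Σ_i P(X=i)·P(Y=k-i) — a convolution of [4/13, 4/13, 5/13] and [3/13, 3/13, 3/13, 1/13, 3/13]. P(X+Y=0) = (4/13)×(3/13) = 12/169; P(X+Y=1) = (4/13)×(3/13) + (4/13)×(3/13) = 12/169 + 12/169 = 24/169; P(X+Y=2) = (4/13)×(3/13) + (4/13)×(3/13) + (5/13)×(3/13) = 12/169 + 12/169 + 15/169 = 3/13; P(X+Y=3) = (4/13)×(1/13) + (4/13)×(3/13) + (5/13)×(3/13) = 4/169 + 12/169 + 15/169 = 31/169; P(X+Y=4) = (4/13)×(3/13) + (4/13)×(1/13) + (5/13)×(3/13) = 12/169 + 4/169 + 15/169 = 31/169; P(X+Y=5) = (4/13)×(3/13) + (5/13)×(1/13) = 12/169 + 5/169 = 17/169; P(X+Y=6) = (5/13)×(3/13) = 15/169. PMF: [12/169, 24/169, 3/13, 31/169, 31/169, 17/169, 15/169] (sums to 1 ✓)

[12/169, 24/169, 3/13, 31/169, 31/169, 17/169, 15/169]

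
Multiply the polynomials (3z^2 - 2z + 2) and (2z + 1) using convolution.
Ascending coefficients: a = [2, -2, 3], b = [1, 2]. c[0] = 2×1 = 2; c[1] = 2×2 + -2×1 = 2; c[2] = -2×2 + 3×1 = -1; c[3] = 3×2 = 6. Result coefficients: [2, 2, -1, 6] → 6z^3 - z^2 + 2z + 2

6z^3 - z^2 + 2z + 2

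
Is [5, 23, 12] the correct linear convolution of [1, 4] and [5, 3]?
Recompute linear convolution of [1, 4] and [5, 3]: y[0] = 1×5 = 5; y[1] = 1×3 + 4×5 = 23; y[2] = 4×3 = 12 → [5, 23, 12]. Given [5, 23, 12] matches, so answer: Yes

Yes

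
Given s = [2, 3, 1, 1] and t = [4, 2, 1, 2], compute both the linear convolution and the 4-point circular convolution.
Linear: y_lin[0] = 2×4 = 8; y_lin[1] = 2×2 + 3×4 = 16; y_lin[2] = 2×1 + 3×2 + 1×4 = 12; y_lin[3] = 2×2 + 3×1 + 1×2 + 1×4 = 13; y_lin[4] = 3×2 + 1×1 + 1×2 = 9; y_lin[5] = 1×2 + 1×1 = 3; y_lin[6] = 1×2 = 2 → [8, 16, 12, 13, 9, 3, 2]. Circular (length 4): y[0] = 2×4 + 3×2 + 1×1 + 1×2 = 17; y[1] = 2×2 + 3×4 + 1×2 + 1×1 = 19; y[2] = 2×1 + 3×2 + 1×4 + 1×2 = 14; y[3] = 2×2 + 3×1 + 1×2 + 1×4 = 13 → [17, 19, 14, 13]

Linear: [8, 16, 12, 13, 9, 3, 2], Circular: [17, 19, 14, 13]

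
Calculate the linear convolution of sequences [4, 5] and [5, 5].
y[0] = 4×5 = 20; y[1] = 4×5 + 5×5 = 45; y[2] = 5×5 = 25

[20, 45, 25]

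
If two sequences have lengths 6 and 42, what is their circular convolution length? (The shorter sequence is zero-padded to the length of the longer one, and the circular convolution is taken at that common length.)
Circular convolution (zero-padding the shorter input) has length max(m, n) = max(6, 42) = 42

42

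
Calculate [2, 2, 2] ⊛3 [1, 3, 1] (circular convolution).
Use y[k] = Σ_j a[j]·b[(k-j) mod 3]. y[0] = 2×1 + 2×1 + 2×3 = 10; y[1] = 2×3 + 2×1 + 2×1 = 10; y[2] = 2×1 + 2×3 + 2×1 = 10. Result: [10, 10, 10]

[10, 10, 10]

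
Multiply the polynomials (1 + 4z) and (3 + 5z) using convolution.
Ascending coefficients: a = [1, 4], b = [3, 5]. c[0] = 1×3 = 3; c[1] = 1×5 + 4×3 = 17; c[2] = 4×5 = 20. Result coefficients: [3, 17, 20] → 3 + 17z + 20z^2

3 + 17z + 20z^2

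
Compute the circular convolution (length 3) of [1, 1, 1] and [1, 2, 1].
Use y[k] = Σ_j x[j]·h[(k-j) mod 3]. y[0] = 1×1 + 1×1 + 1×2 = 4; y[1] = 1×2 + 1×1 + 1×1 = 4; y[2] = 1×1 + 1×2 + 1×1 = 4. Result: [4, 4, 4]

[4, 4, 4]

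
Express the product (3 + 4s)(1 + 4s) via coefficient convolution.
Ascending coefficients: a = [3, 4], b = [1, 4]. c[0] = 3×1 = 3; c[1] = 3×4 + 4×1 = 16; c[2] = 4×4 = 16. Result coefficients: [3, 16, 16] → 3 + 16s + 16s^2

3 + 16s + 16s^2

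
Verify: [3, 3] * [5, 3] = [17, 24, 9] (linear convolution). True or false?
Recompute linear convolution of [3, 3] and [5, 3]: y[0] = 3×5 = 15; y[1] = 3×3 + 3×5 = 24; y[2] = 3×3 = 9 → [15, 24, 9]. Compare to given [17, 24, 9]: they differ at index 0: given 17, correct 15, so answer: No

No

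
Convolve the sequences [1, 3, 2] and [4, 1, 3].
y[0] = 1×4 = 4; y[1] = 1×1 + 3×4 = 13; y[2] = 1×3 + 3×1 + 2×4 = 14; y[3] = 3×3 + 2×1 = 11; y[4] = 2×3 = 6

[4, 13, 14, 11, 6]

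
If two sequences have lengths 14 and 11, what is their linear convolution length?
Linear/full convolution length: m + n - 1 = 14 + 11 - 1 = 24

24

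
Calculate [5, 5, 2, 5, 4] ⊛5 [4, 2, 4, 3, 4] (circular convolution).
Use y[k] = Σ_j f[j]·g[(k-j) mod 5]. y[0] = 5×4 + 5×4 + 2×3 + 5×4 + 4×2 = 74; y[1] = 5×2 + 5×4 + 2×4 + 5×3 + 4×4 = 69; y[2] = 5×4 + 5×2 + 2×4 + 5×4 + 4×3 = 70; y[3] = 5×3 + 5×4 + 2×2 + 5×4 + 4×4 = 75; y[4] = 5×4 + 5×3 + 2×4 + 5×2 + 4×4 = 69. Result: [74, 69, 70, 75, 69]

[74, 69, 70, 75, 69]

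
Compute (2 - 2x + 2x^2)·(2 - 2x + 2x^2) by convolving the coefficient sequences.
Ascending coefficients: a = [2, -2, 2], b = [2, -2, 2]. c[0] = 2×2 = 4; c[1] = 2×-2 + -2×2 = -8; c[2] = 2×2 + -2×-2 + 2×2 = 12; c[3] = -2×2 + 2×-2 = -8; c[4] = 2×2 = 4. Result coefficients: [4, -8, 12, -8, 4] → 4 - 8x + 12x^2 - 8x^3 + 4x^4

4 - 8x + 12x^2 - 8x^3 + 4x^4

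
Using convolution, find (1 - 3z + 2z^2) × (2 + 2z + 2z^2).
Ascending coefficients: a = [1, -3, 2], b = [2, 2, 2]. c[0] = 1×2 = 2; c[1] = 1×2 + -3×2 = -4; c[2] = 1×2 + -3×2 + 2×2 = 0; c[3] = -3×2 + 2×2 = -2; c[4] = 2×2 = 4. Result coefficients: [2, -4, 0, -2, 4] → 2 - 4z - 2z^3 + 4z^4

2 - 4z - 2z^3 + 4z^4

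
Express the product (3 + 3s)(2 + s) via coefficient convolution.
Ascending coefficients: a = [3, 3], b = [2, 1]. c[0] = 3×2 = 6; c[1] = 3×1 + 3×2 = 9; c[2] = 3×1 = 3. Result coefficients: [6, 9, 3] → 6 + 9s + 3s^2

6 + 9s + 3s^2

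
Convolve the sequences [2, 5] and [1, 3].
y[0] = 2×1 = 2; y[1] = 2×3 + 5×1 = 11; y[2] = 5×3 = 15

[2, 11, 15]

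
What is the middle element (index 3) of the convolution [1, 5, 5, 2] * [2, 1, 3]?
Use y[k] = Σ_i a[i]·b[k-i] at k=3. y[3] = 5×3 + 5×1 + 2×2 = 24

24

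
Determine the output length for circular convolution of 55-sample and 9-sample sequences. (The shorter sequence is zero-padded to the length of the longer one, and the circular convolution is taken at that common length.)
Circular convolution (zero-padding the shorter input) has length max(m, n) = max(55, 9) = 55

55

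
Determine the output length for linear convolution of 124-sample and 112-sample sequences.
Linear/full convolution length: m + n - 1 = 124 + 112 - 1 = 235

235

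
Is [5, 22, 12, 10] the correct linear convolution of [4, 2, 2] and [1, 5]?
Recompute linear convolution of [4, 2, 2] and [1, 5]: y[0] = 4×1 = 4; y[1] = 4×5 + 2×1 = 22; y[2] = 2×5 + 2×1 = 12; y[3] = 2×5 = 10 → [4, 22, 12, 10]. Compare to given [5, 22, 12, 10]: they differ at index 0: given 5, correct 4, so answer: No

No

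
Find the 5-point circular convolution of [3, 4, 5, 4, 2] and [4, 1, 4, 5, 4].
Use y[k] = Σ_j u[j]·v[(k-j) mod 5]. y[0] = 3×4 + 4×4 + 5×5 + 4×4 + 2×1 = 71; y[1] = 3×1 + 4×4 + 5×4 + 4×5 + 2×4 = 67; y[2] = 3×4 + 4×1 + 5×4 + 4×4 + 2×5 = 62; y[3] = 3×5 + 4×4 + 5×1 + 4×4 + 2×4 = 60; y[4] = 3×4 + 4×5 + 5×4 + 4×1 + 2×4 = 64. Result: [71, 67, 62, 60, 64]

[71, 67, 62, 60, 64]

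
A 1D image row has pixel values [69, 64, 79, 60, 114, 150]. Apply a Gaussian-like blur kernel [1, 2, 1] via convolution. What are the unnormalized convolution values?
Convolve image row [69, 64, 79, 60, 114, 150] with kernel [1, 2, 1]: y[0] = 69×1 = 69; y[1] = 69×2 + 64×1 = 202; y[2] = 69×1 + 64×2 + 79×1 = 276; y[3] = 64×1 + 79×2 + 60×1 = 282; y[4] = 79×1 + 60×2 + 114×1 = 313; y[5] = 60×1 + 114×2 + 150×1 = 438; y[6] = 114×1 + 150×2 = 414; y[7] = 150×1 = 150 → [69, 202, 276, 282, 313, 438, 414, 150]. Normalization factor = sum(kernel) = 4.

[69, 202, 276, 282, 313, 438, 414, 150]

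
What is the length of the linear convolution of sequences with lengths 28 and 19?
Linear/full convolution length: m + n - 1 = 28 + 19 - 1 = 46

46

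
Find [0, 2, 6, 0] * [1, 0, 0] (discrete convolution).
y[0] = 0×1 = 0; y[1] = 0×0 + 2×1 = 2; y[2] = 0×0 + 2×0 + 6×1 = 6; y[3] = 2×0 + 6×0 + 0×1 = 0; y[4] = 6×0 + 0×0 = 0; y[5] = 0×0 = 0

[0, 2, 6, 0, 0, 0]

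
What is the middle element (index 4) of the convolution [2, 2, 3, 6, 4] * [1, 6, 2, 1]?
Use y[k] = Σ_i a[i]·b[k-i] at k=4. y[4] = 2×1 + 3×2 + 6×6 + 4×1 = 48

48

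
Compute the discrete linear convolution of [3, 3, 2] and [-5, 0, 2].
y[0] = 3×-5 = -15; y[1] = 3×0 + 3×-5 = -15; y[2] = 3×2 + 3×0 + 2×-5 = -4; y[3] = 3×2 + 2×0 = 6; y[4] = 2×2 = 4

[-15, -15, -4, 6, 4]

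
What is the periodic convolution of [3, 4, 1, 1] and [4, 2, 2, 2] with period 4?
Use y[k] = Σ_j s[j]·t[(k-j) mod 4]. y[0] = 3×4 + 4×2 + 1×2 + 1×2 = 24; y[1] = 3×2 + 4×4 + 1×2 + 1×2 = 26; y[2] = 3×2 + 4×2 + 1×4 + 1×2 = 20; y[3] = 3×2 + 4×2 + 1×2 + 1×4 = 20. Result: [24, 26, 20, 20]

[24, 26, 20, 20]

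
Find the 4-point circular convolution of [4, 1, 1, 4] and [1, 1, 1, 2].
Use y[k] = Σ_j s[j]·t[(k-j) mod 4]. y[0] = 4×1 + 1×2 + 1×1 + 4×1 = 11; y[1] = 4×1 + 1×1 + 1×2 + 4×1 = 11; y[2] = 4×1 + 1×1 + 1×1 + 4×2 = 14; y[3] = 4×2 + 1×1 + 1×1 + 4×1 = 14. Result: [11, 11, 14, 14]

[11, 11, 14, 14]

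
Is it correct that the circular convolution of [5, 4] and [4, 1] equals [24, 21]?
Recompute circular convolution of [5, 4] and [4, 1]: y[0] = 5×4 + 4×1 = 24; y[1] = 5×1 + 4×4 = 21 → [24, 21]. Given [24, 21] matches, so answer: Yes

Yes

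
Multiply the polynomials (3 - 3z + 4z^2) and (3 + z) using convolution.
Ascending coefficients: a = [3, -3, 4], b = [3, 1]. c[0] = 3×3 = 9; c[1] = 3×1 + -3×3 = -6; c[2] = -3×1 + 4×3 = 9; c[3] = 4×1 = 4. Result coefficients: [9, -6, 9, 4] → 9 - 6z + 9z^2 + 4z^3

9 - 6z + 9z^2 + 4z^3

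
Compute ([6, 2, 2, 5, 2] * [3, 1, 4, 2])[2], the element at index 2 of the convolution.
Use y[k] = Σ_i a[i]·b[k-i] at k=2. y[2] = 6×4 + 2×1 + 2×3 = 32

32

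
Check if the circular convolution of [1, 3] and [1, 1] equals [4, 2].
Recompute circular convolution of [1, 3] and [1, 1]: y[0] = 1×1 + 3×1 = 4; y[1] = 1×1 + 3×1 = 4 → [4, 4]. Compare to given [4, 2]: they differ at index 1: given 2, correct 4, so answer: No

No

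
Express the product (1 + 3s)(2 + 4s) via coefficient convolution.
Ascending coefficients: a = [1, 3], b = [2, 4]. c[0] = 1×2 = 2; c[1] = 1×4 + 3×2 = 10; c[2] = 3×4 = 12. Result coefficients: [2, 10, 12] → 2 + 10s + 12s^2

2 + 10s + 12s^2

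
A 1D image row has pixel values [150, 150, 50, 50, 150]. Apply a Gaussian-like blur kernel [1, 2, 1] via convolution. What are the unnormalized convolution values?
Convolve image row [150, 150, 50, 50, 150] with kernel [1, 2, 1]: y[0] = 150×1 = 150; y[1] = 150×2 + 150×1 = 450; y[2] = 150×1 + 150×2 + 50×1 = 500; y[3] = 150×1 + 50×2 + 50×1 = 300; y[4] = 50×1 + 50×2 + 150×1 = 300; y[5] = 50×1 + 150×2 = 350; y[6] = 150×1 = 150 → [150, 450, 500, 300, 300, 350, 150]. Normalization factor = sum(kernel) = 4.

[150, 450, 500, 300, 300, 350, 150]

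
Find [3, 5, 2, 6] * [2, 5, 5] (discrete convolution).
y[0] = 3×2 = 6; y[1] = 3×5 + 5×2 = 25; y[2] = 3×5 + 5×5 + 2×2 = 44; y[3] = 5×5 + 2×5 + 6×2 = 47; y[4] = 2×5 + 6×5 = 40; y[5] = 6×5 = 30

[6, 25, 44, 47, 40, 30]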